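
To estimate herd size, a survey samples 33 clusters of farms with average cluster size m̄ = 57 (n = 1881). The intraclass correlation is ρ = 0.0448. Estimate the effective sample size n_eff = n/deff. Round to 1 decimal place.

536.1

deff = 1 + (57 − 1)·0.0448 = 1 + 2.5088 = 3.5088.
n_eff = 1881 / 3.5088 = 536.1.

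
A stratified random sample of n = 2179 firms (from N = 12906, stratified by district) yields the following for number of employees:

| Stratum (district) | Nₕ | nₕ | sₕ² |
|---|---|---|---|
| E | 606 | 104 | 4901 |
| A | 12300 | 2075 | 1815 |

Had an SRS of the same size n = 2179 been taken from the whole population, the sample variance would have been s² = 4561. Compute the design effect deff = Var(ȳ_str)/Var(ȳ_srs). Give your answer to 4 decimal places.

0.4291

Var(ȳ_str) = Σ Wₕ²(1−fₕ)sₕ²/nₕ with Wₕ = Nₕ/12906:
  E: (606/12906)²·(1−104/606)·4901/104 = 0.086068529
  A: (12300/12906)²·(1−2075/12300)·1815/2075 = 0.66045561
  → Var(ȳ_str) = 0.74652414.
Var(ȳ_srs) = (1 − 2179/12906)·4561/2179 = 1.7397605.
deff = 0.74652414 / 1.7397605 = 0.4291.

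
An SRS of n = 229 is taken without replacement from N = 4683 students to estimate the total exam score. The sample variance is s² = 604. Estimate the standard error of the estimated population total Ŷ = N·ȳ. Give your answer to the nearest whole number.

7417

Var(Ŷ) = N²·Var(ȳ) = N²·(1 − n/N)·s²/n.
f = 229/4683 = 0.04890028; Var(ȳ) = 0.95109972·604/229 = 2.5085774.
Var(Ŷ) = 4683² · 2.5085774 = 5.5014329 × 10^7.
SE(Ŷ) = √(5.5014329 × 10^7) = 7417.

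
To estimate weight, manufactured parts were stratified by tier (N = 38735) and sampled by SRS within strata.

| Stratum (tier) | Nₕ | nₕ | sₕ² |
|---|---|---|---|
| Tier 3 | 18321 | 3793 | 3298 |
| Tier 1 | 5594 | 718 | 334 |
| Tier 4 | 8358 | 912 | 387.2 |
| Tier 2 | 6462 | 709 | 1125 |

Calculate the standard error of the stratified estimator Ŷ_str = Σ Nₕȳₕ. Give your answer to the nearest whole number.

18153

Var(Ŷ_str) = Σₕ Nₕ²(1 − fₕ)sₕ²/nₕ.
Tier 3: 18321²·(1 − 3793/18321)·3298/3793 = 2.3143168 × 10^8.
Tier 1: 5594²·(1 − 718/5594)·334/718 = 1.2688439 × 10^7.
Tier 4: 8358²·(1 − 912/8358)·387.2/912 = 2.6422013 × 10^7.
Tier 2: 6462²·(1 − 709/6462)·1125/709 = 5.8988536 × 10^7.
Sum = 3.2953067 × 10^8.
SE = √(3.2953067 × 10^8) = 18153.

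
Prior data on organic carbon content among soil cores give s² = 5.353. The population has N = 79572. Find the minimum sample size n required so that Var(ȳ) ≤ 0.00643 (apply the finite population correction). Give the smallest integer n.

Without fpc, n₀ = s²/D = 5.353/0.00643 = 832.5039.
With fpc, (1 − n/N)·s²/n ≤ D requires n ≥ n₀/(1 + n₀/N) = 832.5039/(1 + 832.5039/79572) = 823.8842.
Rounding up, n = 824.

824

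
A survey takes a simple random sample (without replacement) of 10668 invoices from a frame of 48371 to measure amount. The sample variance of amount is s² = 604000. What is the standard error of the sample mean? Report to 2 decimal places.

6.64

Under SRS without replacement, Var(ȳ) = (1 − f)·s²/n with f = n/N = 10668/48371 = 0.22054537.
Var(ȳ) = (1 − 0.22054537)·604000/10668 = 0.77945463·56.617923 = 44.131102.
SE(ȳ) = √(44.131102) = 6.64.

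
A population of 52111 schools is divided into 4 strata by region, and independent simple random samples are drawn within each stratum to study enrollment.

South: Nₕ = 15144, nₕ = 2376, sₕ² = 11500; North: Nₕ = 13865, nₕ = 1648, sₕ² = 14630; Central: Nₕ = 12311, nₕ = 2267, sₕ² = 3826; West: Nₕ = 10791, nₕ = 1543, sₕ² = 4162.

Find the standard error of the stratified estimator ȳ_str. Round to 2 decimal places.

Var(ȳ_str) = Σₕ Wₕ²(1 − fₕ)sₕ²/nₕ with Wₕ = Nₕ/N, N = 52111.
South: Wₕ = 0.29061043; term = 0.29061043²·(1 − 0.15689382)·11500/2376 = 0.34463237.
North: Wₕ = 0.26606667; term = 0.26606667²·(1 − 0.11886044)·14630/1648 = 0.55374874.
Central: Wₕ = 0.23624571; term = 0.23624571²·(1 − 0.18414426)·3826/2267 = 0.076848371.
West: Wₕ = 0.20707720; term = 0.20707720²·(1 − 0.14298953)·4162/1543 = 0.099125833.
Sum = 1.0743553.
SE = √(1.0743553) = 1.04.

1.04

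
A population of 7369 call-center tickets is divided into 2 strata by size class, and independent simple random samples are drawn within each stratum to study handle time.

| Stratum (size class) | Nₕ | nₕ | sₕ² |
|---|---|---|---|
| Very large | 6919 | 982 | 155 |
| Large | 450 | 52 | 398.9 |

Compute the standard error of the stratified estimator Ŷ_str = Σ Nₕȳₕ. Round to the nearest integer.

Var(Ŷ_str) = Σₕ Nₕ²(1 − fₕ)sₕ²/nₕ.
Very large: 6919²·(1 − 982/6919)·155/982 = 6.4838146 × 10^6.
Large: 450²·(1 − 52/450)·398.9/52 = 1.3739037 × 10^6.
Sum = 7.8577183 × 10^6.
SE = √(7.8577183 × 10^6) = 2803.

2803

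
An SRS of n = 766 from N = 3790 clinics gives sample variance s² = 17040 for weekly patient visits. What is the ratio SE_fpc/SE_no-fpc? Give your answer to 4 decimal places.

0.8932

f = n/N = 766/3790 = 0.20211082.
SE_no-fpc = √(s²/n) = 4.7165062; SE_fpc = √((1−f)s²/n) = 4.2130023.
Ratio = √(1−f) = 0.89324643.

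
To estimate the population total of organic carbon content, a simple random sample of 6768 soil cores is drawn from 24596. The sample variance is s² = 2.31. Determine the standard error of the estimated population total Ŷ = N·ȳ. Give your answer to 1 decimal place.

386.9

Var(Ŷ) = N²·Var(ȳ) = N²·(1 − n/N)·s²/n.
f = 6768/24596 = 0.27516669; Var(ȳ) = 0.72483331·2.31/6768 = 2.4739435 × 10^-4.
Var(Ŷ) = 24596² · (2.4739435 × 10^-4) = 149664.48.
SE(Ŷ) = √(149664.48) = 386.9.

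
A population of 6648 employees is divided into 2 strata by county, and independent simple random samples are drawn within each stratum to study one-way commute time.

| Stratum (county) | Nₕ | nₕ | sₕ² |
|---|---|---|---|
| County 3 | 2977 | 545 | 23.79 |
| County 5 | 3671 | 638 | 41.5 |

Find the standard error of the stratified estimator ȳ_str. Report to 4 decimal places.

0.1534

Var(ȳ_str) = Σₕ Wₕ²(1 − fₕ)sₕ²/nₕ with Wₕ = Nₕ/N, N = 6648.
County 3: Wₕ = 0.44780385; term = 0.44780385²·(1 − 0.18307020)·23.79/545 = 0.0071508608.
County 5: Wₕ = 0.55219615; term = 0.55219615²·(1 − 0.17379461)·41.5/638 = 0.016387103.
Sum = 0.023537964.
SE = √(0.023537964) = 0.1534.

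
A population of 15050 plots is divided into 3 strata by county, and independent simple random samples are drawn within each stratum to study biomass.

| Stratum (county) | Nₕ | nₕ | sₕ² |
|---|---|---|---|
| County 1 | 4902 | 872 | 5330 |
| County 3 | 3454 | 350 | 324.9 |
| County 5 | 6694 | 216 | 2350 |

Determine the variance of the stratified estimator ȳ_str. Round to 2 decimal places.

Var(ȳ_str) = Σₕ Wₕ²(1 − fₕ)sₕ²/nₕ with Wₕ = Nₕ/N, N = 15050.
County 1: Wₕ = 0.32571429; term = 0.32571429²·(1 − 0.17788658)·5330/872 = 0.53310908.
County 3: Wₕ = 0.22950166; term = 0.22950166²·(1 − 0.10133179)·324.9/350 = 0.043939257.
County 5: Wₕ = 0.44478405; term = 0.44478405²·(1 − 0.03226770)·2350/216 = 2.0828968.
Sum = 2.6599451.

2.66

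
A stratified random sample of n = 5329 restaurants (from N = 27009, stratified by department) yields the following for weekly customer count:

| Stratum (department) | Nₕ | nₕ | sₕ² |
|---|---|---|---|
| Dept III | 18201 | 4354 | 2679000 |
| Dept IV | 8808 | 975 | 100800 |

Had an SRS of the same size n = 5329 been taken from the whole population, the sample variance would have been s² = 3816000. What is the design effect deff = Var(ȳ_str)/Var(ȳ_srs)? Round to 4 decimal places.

Var(ȳ_str) = Σ Wₕ²(1−fₕ)sₕ²/nₕ with Wₕ = Nₕ/27009:
  Dept III: (18201/27009)²·(1−4354/18201)·2679000/4354 = 212.57795
  Dept IV: (8808/27009)²·(1−975/8808)·100800/975 = 9.7778718
  → Var(ȳ_str) = 222.35582.
Var(ȳ_srs) = (1 − 5329/27009)·3816000/5329 = 574.79558.
deff = 222.35582 / 574.79558 = 0.3868.

0.3868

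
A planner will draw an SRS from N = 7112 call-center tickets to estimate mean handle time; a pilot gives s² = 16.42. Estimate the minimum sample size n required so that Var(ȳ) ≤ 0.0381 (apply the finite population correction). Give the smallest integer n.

Without fpc, n₀ = s²/D = 16.42/0.0381 = 430.9711.
With fpc, (1 − n/N)·s²/n ≤ D requires n ≥ n₀/(1 + n₀/N) = 430.9711/(1 + 430.9711/7112) = 406.3474.
Rounding up, n = 407.

407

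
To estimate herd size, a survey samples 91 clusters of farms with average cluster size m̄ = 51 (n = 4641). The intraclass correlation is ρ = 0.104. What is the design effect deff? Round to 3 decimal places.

6.200

deff = 1 + (51 − 1)·0.104 = 1 + 5.2 = 6.2.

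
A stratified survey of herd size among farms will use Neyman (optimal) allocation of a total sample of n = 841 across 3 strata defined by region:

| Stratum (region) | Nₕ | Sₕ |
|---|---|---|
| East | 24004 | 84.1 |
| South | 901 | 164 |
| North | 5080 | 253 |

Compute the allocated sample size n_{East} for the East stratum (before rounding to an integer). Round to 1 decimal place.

Neyman allocation: nₕ = n·NₕSₕ / Σⱼ NⱼSⱼ.
Σ NⱼSⱼ = 24004·84.1 + 901·164 + 5080·253 = 3.4517404 × 10^6.
n_{East} = 841·24004·84.1 / (3.4517404 × 10^6) = 491.9.

491.9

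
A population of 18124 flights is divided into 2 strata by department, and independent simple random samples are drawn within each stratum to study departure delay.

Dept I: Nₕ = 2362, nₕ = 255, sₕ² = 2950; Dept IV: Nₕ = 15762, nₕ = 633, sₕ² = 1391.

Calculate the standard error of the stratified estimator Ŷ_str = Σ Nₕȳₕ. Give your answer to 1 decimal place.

Var(Ŷ_str) = Σₕ Nₕ²(1 − fₕ)sₕ²/nₕ.
Dept I: 2362²·(1 − 255/2362)·2950/255 = 5.7573982 × 10^7.
Dept IV: 15762²·(1 − 633/15762)·1391/633 = 5.240165 × 10^8.
Sum = 5.8159048 × 10^8.
SE = √(5.8159048 × 10^8) = 24116.2.

24116.2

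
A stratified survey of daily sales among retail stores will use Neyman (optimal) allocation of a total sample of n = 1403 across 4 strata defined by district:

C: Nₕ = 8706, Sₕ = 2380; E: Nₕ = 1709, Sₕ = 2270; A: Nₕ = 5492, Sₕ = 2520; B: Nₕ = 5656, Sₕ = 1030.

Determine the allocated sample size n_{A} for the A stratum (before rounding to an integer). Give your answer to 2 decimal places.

Neyman allocation: nₕ = n·NₕSₕ / Σⱼ NⱼSⱼ.
Σ NⱼSⱼ = 8706·2380 + 1709·2270 + 5492·2520 + 5656·1030 = 4.426523 × 10^7.
n_{A} = 1403·5492·2520 / (4.426523 × 10^7) = 438.66.

438.66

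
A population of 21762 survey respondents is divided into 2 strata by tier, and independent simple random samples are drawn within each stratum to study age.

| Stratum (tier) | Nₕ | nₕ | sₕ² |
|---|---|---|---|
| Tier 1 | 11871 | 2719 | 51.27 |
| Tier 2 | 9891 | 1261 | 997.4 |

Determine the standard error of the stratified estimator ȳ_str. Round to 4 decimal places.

0.3833

Var(ȳ_str) = Σₕ Wₕ²(1 − fₕ)sₕ²/nₕ with Wₕ = Nₕ/N, N = 21762.
Tier 1: Wₕ = 0.54549214; term = 0.54549214²·(1 − 0.22904557)·51.27/2719 = 0.004325734.
Tier 2: Wₕ = 0.45450786; term = 0.45450786²·(1 − 0.12748964)·997.4/1261 = 0.14256327.
Sum = 0.146889.
SE = √(0.146889) = 0.3833.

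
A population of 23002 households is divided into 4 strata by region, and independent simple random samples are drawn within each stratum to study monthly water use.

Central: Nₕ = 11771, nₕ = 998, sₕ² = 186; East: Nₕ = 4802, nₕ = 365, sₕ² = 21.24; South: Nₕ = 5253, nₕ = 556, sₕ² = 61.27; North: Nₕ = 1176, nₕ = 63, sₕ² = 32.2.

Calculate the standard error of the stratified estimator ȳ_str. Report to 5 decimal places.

0.23112

Var(ȳ_str) = Σₕ Wₕ²(1 − fₕ)sₕ²/nₕ with Wₕ = Nₕ/N, N = 23002.
Central: Wₕ = 0.51173811; term = 0.51173811²·(1 − 0.08478464)·186/998 = 0.044668485.
East: Wₕ = 0.20876446; term = 0.20876446²·(1 − 0.07601000)·21.24/365 = 0.0023433763.
South: Wₕ = 0.22837145; term = 0.22837145²·(1 − 0.10584428)·61.27/556 = 0.0051388963.
North: Wₕ = 0.05112599; term = 0.05112599²·(1 − 0.05357143)·32.2/63 = 0.0012644062.
Sum = 0.053415164.
SE = √(0.053415164) = 0.23112.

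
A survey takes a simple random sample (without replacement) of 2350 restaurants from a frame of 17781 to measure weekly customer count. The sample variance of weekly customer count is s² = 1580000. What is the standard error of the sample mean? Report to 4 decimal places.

24.1554

Under SRS without replacement, Var(ȳ) = (1 − f)·s²/n with f = n/N = 2350/17781 = 0.13216355.
Var(ȳ) = (1 − 0.13216355)·1580000/2350 = 0.86783645·672.34043 = 583.48153.
SE(ȳ) = √(583.48153) = 24.1554.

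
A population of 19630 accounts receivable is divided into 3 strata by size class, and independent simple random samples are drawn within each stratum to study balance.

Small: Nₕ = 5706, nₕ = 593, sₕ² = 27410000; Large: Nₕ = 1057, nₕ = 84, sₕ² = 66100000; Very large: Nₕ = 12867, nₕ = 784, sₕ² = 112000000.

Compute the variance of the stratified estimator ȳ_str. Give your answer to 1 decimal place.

Var(ȳ_str) = Σₕ Wₕ²(1 − fₕ)sₕ²/nₕ with Wₕ = Nₕ/N, N = 19630.
Small: Wₕ = 0.29067753; term = 0.29067753²·(1 − 0.10392569)·27410000/593 = 3499.6233.
Large: Wₕ = 0.05384615; term = 0.05384615²·(1 − 0.07947020)·66100000/84 = 2100.2423.
Very large: Wₕ = 0.65547631; term = 0.65547631²·(1 − 0.06093106)·112000000/784 = 57638.602.
Sum = 63238.468.

63238.5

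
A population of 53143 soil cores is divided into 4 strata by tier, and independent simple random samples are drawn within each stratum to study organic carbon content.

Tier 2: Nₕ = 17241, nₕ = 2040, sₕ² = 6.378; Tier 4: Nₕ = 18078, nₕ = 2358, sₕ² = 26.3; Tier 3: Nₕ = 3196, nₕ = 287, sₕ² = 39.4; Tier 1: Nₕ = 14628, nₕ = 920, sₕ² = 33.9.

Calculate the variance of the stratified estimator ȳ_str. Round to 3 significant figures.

0.00448

Var(ȳ_str) = Σₕ Wₕ²(1 − fₕ)sₕ²/nₕ with Wₕ = Nₕ/N, N = 53143.
Tier 2: Wₕ = 0.32442655; term = 0.32442655²·(1 − 0.11832260)·6.378/2040 = 2.901328 × 10^-4.
Tier 4: Wₕ = 0.34017650; term = 0.34017650²·(1 − 0.13043478)·26.3/2358 = 0.0011223356.
Tier 3: Wₕ = 0.06013962; term = 0.06013962²·(1 − 0.08979975)·39.4/287 = 4.5193157 × 10^-4.
Tier 1: Wₕ = 0.27525732; term = 0.27525732²·(1 − 0.06289308)·33.9/920 = 0.0026162472.
Sum = 0.0044806472.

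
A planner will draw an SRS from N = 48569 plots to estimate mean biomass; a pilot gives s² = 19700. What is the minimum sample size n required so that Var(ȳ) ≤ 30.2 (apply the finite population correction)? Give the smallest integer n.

Without fpc, n₀ = s²/D = 19700/30.2 = 652.3179.
With fpc, (1 − n/N)·s²/n ≤ D requires n ≥ n₀/(1 + n₀/N) = 652.3179/(1 + 652.3179/48569) = 643.6729.
Rounding up, n = 644.

644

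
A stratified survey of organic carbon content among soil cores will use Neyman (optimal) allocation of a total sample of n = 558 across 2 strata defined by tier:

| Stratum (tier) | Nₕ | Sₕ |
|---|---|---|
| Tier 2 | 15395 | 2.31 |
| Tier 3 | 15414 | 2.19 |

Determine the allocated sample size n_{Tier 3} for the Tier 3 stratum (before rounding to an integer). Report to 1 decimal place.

Neyman allocation: nₕ = n·NₕSₕ / Σⱼ NⱼSⱼ.
Σ NⱼSⱼ = 15395·2.31 + 15414·2.19 = 69319.11.
n_{Tier 3} = 558·15414·2.19 / 69319.11 = 271.7.

271.7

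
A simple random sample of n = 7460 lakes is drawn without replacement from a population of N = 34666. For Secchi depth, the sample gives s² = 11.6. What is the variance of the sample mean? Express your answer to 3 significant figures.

Under SRS without replacement, Var(ȳ) = (1 − f)·s²/n with f = n/N = 7460/34666 = 0.21519645.
Var(ȳ) = (1 − 0.21519645)·11.6/7460 = 0.78480355·0.0015549598 = 0.001220338.

0.00122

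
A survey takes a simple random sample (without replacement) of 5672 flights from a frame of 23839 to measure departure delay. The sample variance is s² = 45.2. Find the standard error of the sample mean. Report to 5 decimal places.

0.07793

Under SRS without replacement, Var(ȳ) = (1 − f)·s²/n with f = n/N = 5672/23839 = 0.23792944.
Var(ȳ) = (1 − 0.23792944)·45.2/5672 = 0.76207056·0.0079689704 = 0.0060729177.
SE(ȳ) = √(0.0060729177) = 0.07793.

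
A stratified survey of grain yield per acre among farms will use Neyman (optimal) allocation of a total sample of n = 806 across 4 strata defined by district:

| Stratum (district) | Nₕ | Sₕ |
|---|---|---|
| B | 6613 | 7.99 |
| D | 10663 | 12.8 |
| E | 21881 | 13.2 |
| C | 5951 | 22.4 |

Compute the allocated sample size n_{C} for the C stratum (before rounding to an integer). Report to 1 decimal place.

Neyman allocation: nₕ = n·NₕSₕ / Σⱼ NⱼSⱼ.
Σ NⱼSⱼ = 6613·7.99 + 10663·12.8 + 21881·13.2 + 5951·22.4 = 611455.87.
n_{C} = 806·5951·22.4 / 611455.87 = 175.7.

175.7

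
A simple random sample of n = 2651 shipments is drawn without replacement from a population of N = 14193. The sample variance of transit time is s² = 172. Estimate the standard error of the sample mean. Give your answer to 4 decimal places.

0.2297

Under SRS without replacement, Var(ȳ) = (1 − f)·s²/n with f = n/N = 2651/14193 = 0.18678222.
Var(ȳ) = (1 − 0.18678222)·172/2651 = 0.81321778·0.064881177 = 0.052762527.
SE(ȳ) = √(0.052762527) = 0.2297.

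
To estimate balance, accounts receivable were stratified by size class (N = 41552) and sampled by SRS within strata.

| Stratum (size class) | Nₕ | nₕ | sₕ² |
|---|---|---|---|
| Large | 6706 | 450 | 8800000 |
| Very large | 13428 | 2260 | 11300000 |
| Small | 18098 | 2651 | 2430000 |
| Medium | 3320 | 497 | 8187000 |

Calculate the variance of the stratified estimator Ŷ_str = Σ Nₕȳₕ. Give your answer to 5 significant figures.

Var(Ŷ_str) = Σₕ Nₕ²(1 − fₕ)sₕ²/nₕ.
Large: 6706²·(1 − 450/6706)·8800000/450 = 8.2040906 × 10^11.
Very large: 13428²·(1 − 2260/13428)·11300000/2260 = 7.4981952 × 10^11.
Small: 18098²·(1 − 2651/18098)·2430000/2651 = 2.5625437 × 10^11.
Medium: 3320²·(1 − 497/3320)·8187000/497 = 1.5438936 × 10^11.
Sum = 1.9808723 × 10^12.

1.9809 × 10^12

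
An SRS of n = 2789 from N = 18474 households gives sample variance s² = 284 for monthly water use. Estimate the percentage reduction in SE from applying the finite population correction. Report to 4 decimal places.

7.8571

f = n/N = 2789/18474 = 0.15096893.
SE_no-fpc = √(s²/n) = 0.31910596; SE_fpc = √((1−f)s²/n) = 0.29403343.
Ratio = √(1−f) = 0.92142882. Reduction = 100·(1 − 0.92142882) = 7.8571%.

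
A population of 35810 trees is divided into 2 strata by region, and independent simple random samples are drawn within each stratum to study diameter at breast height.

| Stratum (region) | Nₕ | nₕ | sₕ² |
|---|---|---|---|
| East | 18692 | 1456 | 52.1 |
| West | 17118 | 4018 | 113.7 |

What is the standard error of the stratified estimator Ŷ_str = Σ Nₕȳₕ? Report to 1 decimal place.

Var(Ŷ_str) = Σₕ Nₕ²(1 − fₕ)sₕ²/nₕ.
East: 18692²·(1 − 1456/18692)·52.1/1456 = 1.1528389 × 10^7.
West: 17118²·(1 − 4018/17118)·113.7/4018 = 6.3456315 × 10^6.
Sum = 1.7874021 × 10^7.
SE = √(1.7874021 × 10^7) = 4227.8.

4227.8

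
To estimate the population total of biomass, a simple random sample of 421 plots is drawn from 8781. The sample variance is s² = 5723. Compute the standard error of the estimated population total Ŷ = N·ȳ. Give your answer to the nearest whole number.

Var(Ŷ) = N²·Var(ȳ) = N²·(1 − n/N)·s²/n.
f = 421/8781 = 0.04794443; Var(ȳ) = 0.95205557·5723/421 = 12.942076.
Var(Ŷ) = 8781² · 12.942076 = 9.9791121 × 10^8.
SE(Ŷ) = √(9.9791121 × 10^8) = 31590.

31590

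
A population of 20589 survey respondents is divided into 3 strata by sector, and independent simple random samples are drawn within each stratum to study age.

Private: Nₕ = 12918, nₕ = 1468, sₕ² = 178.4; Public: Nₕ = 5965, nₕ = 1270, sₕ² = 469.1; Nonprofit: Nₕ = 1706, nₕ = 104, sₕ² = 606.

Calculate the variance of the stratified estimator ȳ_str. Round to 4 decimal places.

Var(ȳ_str) = Σₕ Wₕ²(1 − fₕ)sₕ²/nₕ with Wₕ = Nₕ/N, N = 20589.
Private: Wₕ = 0.62742241; term = 0.62742241²·(1 − 0.11363988)·178.4/1468 = 0.042403241.
Public: Wₕ = 0.28971781; term = 0.28971781²·(1 − 0.21290863)·469.1/1270 = 0.024402665.
Nonprofit: Wₕ = 0.08285978; term = 0.08285978²·(1 − 0.06096131)·606/104 = 0.037567329.
Sum = 0.10437324.

0.1044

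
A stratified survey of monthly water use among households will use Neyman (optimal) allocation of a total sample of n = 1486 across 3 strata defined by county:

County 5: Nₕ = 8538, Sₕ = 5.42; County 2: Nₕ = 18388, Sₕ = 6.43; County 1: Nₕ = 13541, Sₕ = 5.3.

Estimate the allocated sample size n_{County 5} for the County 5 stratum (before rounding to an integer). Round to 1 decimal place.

291.0

Neyman allocation: nₕ = n·NₕSₕ / Σⱼ NⱼSⱼ.
Σ NⱼSⱼ = 8538·5.42 + 18388·6.43 + 13541·5.3 = 236278.1.
n_{County 5} = 1486·8538·5.42 / 236278.1 = 291.0.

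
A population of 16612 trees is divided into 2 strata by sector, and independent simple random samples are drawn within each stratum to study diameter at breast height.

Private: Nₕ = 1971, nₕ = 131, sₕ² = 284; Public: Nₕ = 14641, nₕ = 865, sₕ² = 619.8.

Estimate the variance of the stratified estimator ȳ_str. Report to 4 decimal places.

Var(ȳ_str) = Σₕ Wₕ²(1 − fₕ)sₕ²/nₕ with Wₕ = Nₕ/N, N = 16612.
Private: Wₕ = 0.11864917; term = 0.11864917²·(1 − 0.06646372)·284/131 = 0.028490997.
Public: Wₕ = 0.88135083; term = 0.88135083²·(1 − 0.05908066)·619.8/865 = 0.52370352.
Sum = 0.55219452.

0.5522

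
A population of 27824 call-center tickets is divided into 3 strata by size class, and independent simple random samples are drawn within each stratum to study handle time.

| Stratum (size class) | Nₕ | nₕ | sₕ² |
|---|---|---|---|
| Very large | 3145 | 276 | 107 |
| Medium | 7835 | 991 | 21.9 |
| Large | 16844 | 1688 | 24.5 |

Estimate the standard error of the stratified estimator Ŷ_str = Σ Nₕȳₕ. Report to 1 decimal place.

Var(Ŷ_str) = Σₕ Nₕ²(1 − fₕ)sₕ²/nₕ.
Very large: 3145²·(1 − 276/3145)·107/276 = 3.498049 × 10^6.
Medium: 7835²·(1 − 991/7835)·21.9/991 = 1.185003 × 10^6.
Large: 16844²·(1 − 1688/16844)·24.5/1688 = 3.7053008 × 10^6.
Sum = 8.3883528 × 10^6.
SE = √(8.3883528 × 10^6) = 2896.3.

2896.3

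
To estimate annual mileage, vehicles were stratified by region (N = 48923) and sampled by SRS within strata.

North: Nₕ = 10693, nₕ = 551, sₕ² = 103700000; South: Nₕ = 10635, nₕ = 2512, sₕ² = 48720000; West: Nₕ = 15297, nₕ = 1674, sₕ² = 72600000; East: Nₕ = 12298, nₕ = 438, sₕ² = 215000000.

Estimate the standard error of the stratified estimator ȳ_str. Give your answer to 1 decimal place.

Var(ȳ_str) = Σₕ Wₕ²(1 − fₕ)sₕ²/nₕ with Wₕ = Nₕ/N, N = 48923.
North: Wₕ = 0.21856795; term = 0.21856795²·(1 − 0.05152904)·103700000/551 = 8527.5479.
South: Wₕ = 0.21738242; term = 0.21738242²·(1 − 0.23620122)·48720000/2512 = 700.02803.
West: Wₕ = 0.31267502; term = 0.31267502²·(1 − 0.10943322)·72600000/1674 = 3776.0178.
East: Wₕ = 0.25137461; term = 0.25137461²·(1 − 0.03561555)·215000000/438 = 29912.821.
Sum = 42916.415.
SE = √(42916.415) = 207.2.

207.2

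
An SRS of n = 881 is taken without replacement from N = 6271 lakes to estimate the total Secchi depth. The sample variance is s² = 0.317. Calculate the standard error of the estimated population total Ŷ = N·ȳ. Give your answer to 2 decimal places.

110.28

Var(Ŷ) = N²·Var(ȳ) = N²·(1 − n/N)·s²/n.
f = 881/6271 = 0.14048796; Var(ȳ) = 0.85951204·0.317/881 = 3.0926824 × 10^-4.
Var(Ŷ) = 6271² · (3.0926824 × 10^-4) = 12162.11.
SE(Ŷ) = √(12162.11) = 110.28.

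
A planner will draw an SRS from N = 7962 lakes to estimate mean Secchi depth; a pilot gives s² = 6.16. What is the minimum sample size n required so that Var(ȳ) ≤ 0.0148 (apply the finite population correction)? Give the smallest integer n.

396

Without fpc, n₀ = s²/D = 6.16/0.0148 = 416.2162.
With fpc, (1 − n/N)·s²/n ≤ D requires n ≥ n₀/(1 + n₀/N) = 416.2162/(1 + 416.2162/7962) = 395.5393.
Rounding up, n = 396.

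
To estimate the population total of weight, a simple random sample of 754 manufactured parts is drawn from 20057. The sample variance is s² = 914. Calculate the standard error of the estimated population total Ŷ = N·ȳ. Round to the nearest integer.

Var(Ŷ) = N²·Var(ȳ) = N²·(1 − n/N)·s²/n.
f = 754/20057 = 0.03759286; Var(ȳ) = 0.96240714·914/754 = 1.1666315.
Var(Ŷ) = 20057² · 1.1666315 = 4.6931631 × 10^8.
SE(Ŷ) = √(4.6931631 × 10^8) = 21664.

21664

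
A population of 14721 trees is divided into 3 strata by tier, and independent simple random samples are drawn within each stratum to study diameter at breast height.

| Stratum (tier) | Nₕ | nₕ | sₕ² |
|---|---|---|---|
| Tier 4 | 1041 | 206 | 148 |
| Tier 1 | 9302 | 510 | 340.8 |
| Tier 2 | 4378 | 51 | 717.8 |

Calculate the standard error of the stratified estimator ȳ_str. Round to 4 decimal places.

1.2188

Var(ȳ_str) = Σₕ Wₕ²(1 − fₕ)sₕ²/nₕ with Wₕ = Nₕ/N, N = 14721.
Tier 4: Wₕ = 0.07071530; term = 0.07071530²·(1 − 0.19788665)·148/206 = 0.0028817551.
Tier 1: Wₕ = 0.63188642; term = 0.63188642²·(1 − 0.05482692)·340.8/510 = 0.25218474.
Tier 2: Wₕ = 0.29739827; term = 0.29739827²·(1 − 0.01164915)·717.8/51 = 1.2303291.
Sum = 1.4853956.
SE = √(1.4853956) = 1.2188.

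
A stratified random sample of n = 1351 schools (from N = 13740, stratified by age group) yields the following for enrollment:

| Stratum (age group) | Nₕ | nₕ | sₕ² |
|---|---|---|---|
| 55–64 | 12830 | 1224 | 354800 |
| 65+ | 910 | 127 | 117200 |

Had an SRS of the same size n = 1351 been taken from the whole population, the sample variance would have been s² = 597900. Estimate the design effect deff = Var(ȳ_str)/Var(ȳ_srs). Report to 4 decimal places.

0.5817

Var(ȳ_str) = Σ Wₕ²(1−fₕ)sₕ²/nₕ with Wₕ = Nₕ/13740:
  55–64: (12830/13740)²·(1−1224/12830)·354800/1224 = 228.63249
  65+: (910/13740)²·(1−127/910)·117200/127 = 3.4830008
  → Var(ȳ_str) = 232.11549.
Var(ȳ_srs) = (1 − 1351/13740)·597900/1351 = 399.04578.
deff = 232.11549 / 399.04578 = 0.5817.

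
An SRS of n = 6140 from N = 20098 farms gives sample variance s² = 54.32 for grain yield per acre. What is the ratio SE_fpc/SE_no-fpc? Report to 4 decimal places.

0.8334

f = n/N = 6140/20098 = 0.30550304.
SE_no-fpc = √(s²/n) = 0.09405799; SE_fpc = √((1−f)s²/n) = 0.078384622.
Ratio = √(1−f) = 0.83336484.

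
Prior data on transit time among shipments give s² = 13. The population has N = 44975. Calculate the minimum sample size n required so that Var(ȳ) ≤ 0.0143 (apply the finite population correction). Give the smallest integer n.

Without fpc, n₀ = s²/D = 13/0.0143 = 909.0909.
With fpc, (1 − n/N)·s²/n ≤ D requires n ≥ n₀/(1 + n₀/N) = 909.0909/(1 + 909.0909/44975) = 891.0793.
Rounding up, n = 892.

892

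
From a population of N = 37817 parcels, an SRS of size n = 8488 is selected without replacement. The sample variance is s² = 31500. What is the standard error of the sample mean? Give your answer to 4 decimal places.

Under SRS without replacement, Var(ȳ) = (1 − f)·s²/n with f = n/N = 8488/37817 = 0.22444932.
Var(ȳ) = (1 − 0.22444932)·31500/8488 = 0.77555068·3.7111216 = 2.8781629.
SE(ȳ) = √(2.8781629) = 1.6965.

1.6965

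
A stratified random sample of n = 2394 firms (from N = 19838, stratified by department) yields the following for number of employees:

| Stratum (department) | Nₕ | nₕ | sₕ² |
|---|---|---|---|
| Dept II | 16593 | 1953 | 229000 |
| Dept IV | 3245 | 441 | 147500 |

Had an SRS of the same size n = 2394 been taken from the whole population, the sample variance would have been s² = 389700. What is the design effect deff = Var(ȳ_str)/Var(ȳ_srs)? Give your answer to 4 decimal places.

0.5597

Var(ȳ_str) = Σ Wₕ²(1−fₕ)sₕ²/nₕ with Wₕ = Nₕ/19838:
  Dept II: (16593/19838)²·(1−1953/16593)·229000/1953 = 72.37748
  Dept IV: (3245/19838)²·(1−441/3245)·147500/441 = 7.733042
  → Var(ȳ_str) = 80.110522.
Var(ȳ_srs) = (1 − 2394/19838)·389700/2394 = 143.13784.
deff = 80.110522 / 143.13784 = 0.5597.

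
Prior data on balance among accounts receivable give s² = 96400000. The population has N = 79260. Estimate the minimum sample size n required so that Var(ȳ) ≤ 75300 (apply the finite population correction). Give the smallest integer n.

1260

Without fpc, n₀ = s²/D = 96400000/75300 = 1280.2125.
With fpc, (1 − n/N)·s²/n ≤ D requires n ≥ n₀/(1 + n₀/N) = 1280.2125/(1 + 1280.2125/79260) = 1259.8631.
Rounding up, n = 1260.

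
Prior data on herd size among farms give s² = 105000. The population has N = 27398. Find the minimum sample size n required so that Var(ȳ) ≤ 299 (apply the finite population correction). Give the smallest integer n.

347

Without fpc, n₀ = s²/D = 105000/299 = 351.1706.
With fpc, (1 − n/N)·s²/n ≤ D requires n ≥ n₀/(1 + n₀/N) = 351.1706/(1 + 351.1706/27398) = 346.7265.
Rounding up, n = 347.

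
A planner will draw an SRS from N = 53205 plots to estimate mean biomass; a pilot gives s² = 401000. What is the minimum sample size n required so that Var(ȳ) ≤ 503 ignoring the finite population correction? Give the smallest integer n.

798

Without fpc, n₀ = s²/D = 401000/503 = 797.2167.
Rounding up, n = 798.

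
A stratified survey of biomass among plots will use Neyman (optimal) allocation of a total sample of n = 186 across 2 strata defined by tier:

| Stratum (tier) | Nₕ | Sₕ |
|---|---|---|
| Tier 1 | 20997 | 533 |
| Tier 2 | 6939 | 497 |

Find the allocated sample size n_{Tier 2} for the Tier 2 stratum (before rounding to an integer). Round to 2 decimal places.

43.81

Neyman allocation: nₕ = n·NₕSₕ / Σⱼ NⱼSⱼ.
Σ NⱼSⱼ = 20997·533 + 6939·497 = 1.4640084 × 10^7.
n_{Tier 2} = 186·6939·497 / (1.4640084 × 10^7) = 43.81.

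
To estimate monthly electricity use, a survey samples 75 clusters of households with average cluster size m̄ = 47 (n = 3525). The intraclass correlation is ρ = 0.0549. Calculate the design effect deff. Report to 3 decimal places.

3.525

deff = 1 + (47 − 1)·0.0549 = 1 + 2.5254 = 3.5254.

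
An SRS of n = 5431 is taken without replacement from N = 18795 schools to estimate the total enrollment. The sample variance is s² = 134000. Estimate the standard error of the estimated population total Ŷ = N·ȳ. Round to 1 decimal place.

Var(Ŷ) = N²·Var(ȳ) = N²·(1 − n/N)·s²/n.
f = 5431/18795 = 0.28895983; Var(ȳ) = 0.71104017·134000/5431 = 17.543617.
Var(Ŷ) = 18795² · 17.543617 = 6.1973182 × 10^9.
SE(Ŷ) = √(6.1973182 × 10^9) = 78723.0.

78723.0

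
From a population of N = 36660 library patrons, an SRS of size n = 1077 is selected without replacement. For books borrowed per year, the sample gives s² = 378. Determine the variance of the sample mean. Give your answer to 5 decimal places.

Under SRS without replacement, Var(ȳ) = (1 − f)·s²/n with f = n/N = 1077/36660 = 0.02937807.
Var(ȳ) = (1 − 0.02937807)·378/1077 = 0.97062193·0.35097493 = 0.34066396.

0.34066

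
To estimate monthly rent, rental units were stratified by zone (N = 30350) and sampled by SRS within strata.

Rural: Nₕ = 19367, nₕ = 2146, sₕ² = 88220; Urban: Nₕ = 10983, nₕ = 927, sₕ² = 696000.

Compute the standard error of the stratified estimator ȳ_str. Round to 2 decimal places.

Var(ȳ_str) = Σₕ Wₕ²(1 − fₕ)sₕ²/nₕ with Wₕ = Nₕ/N, N = 30350.
Rural: Wₕ = 0.63812191; term = 0.63812191²·(1 − 0.11080704)·88220/2146 = 14.88472.
Urban: Wₕ = 0.36187809; term = 0.36187809²·(1 − 0.08440317)·696000/927 = 90.024012.
Sum = 104.90873.
SE = √(104.90873) = 10.24.

10.24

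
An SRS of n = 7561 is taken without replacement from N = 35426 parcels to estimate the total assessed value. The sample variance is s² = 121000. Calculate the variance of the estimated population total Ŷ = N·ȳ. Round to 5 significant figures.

Var(Ŷ) = N²·Var(ȳ) = N²·(1 − n/N)·s²/n.
f = 7561/35426 = 0.21343081; Var(ȳ) = 0.78656919·121000/7561 = 12.587604.
Var(Ŷ) = 35426² · 12.587604 = 1.5797462 × 10^10.

1.5797 × 10^10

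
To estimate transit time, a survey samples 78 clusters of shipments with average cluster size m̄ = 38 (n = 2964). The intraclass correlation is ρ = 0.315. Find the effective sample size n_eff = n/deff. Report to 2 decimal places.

234.22

deff = 1 + (38 − 1)·0.315 = 1 + 11.655 = 12.655.
n_eff = 2964 / 12.655 = 234.22.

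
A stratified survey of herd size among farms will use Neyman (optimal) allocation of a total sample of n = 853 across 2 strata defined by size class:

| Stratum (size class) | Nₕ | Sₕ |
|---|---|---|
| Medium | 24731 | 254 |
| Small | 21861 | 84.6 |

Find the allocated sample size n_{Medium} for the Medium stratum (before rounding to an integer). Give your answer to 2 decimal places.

658.98

Neyman allocation: nₕ = n·NₕSₕ / Σⱼ NⱼSⱼ.
Σ NⱼSⱼ = 24731·254 + 21861·84.6 = 8.1311146 × 10^6.
n_{Medium} = 853·24731·254 / (8.1311146 × 10^6) = 658.98.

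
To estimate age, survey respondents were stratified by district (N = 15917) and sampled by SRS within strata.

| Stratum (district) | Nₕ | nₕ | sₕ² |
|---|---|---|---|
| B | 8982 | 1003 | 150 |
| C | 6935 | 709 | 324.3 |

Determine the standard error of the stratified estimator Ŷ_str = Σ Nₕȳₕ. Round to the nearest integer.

Var(Ŷ_str) = Σₕ Nₕ²(1 − fₕ)sₕ²/nₕ.
B: 8982²·(1 − 1003/8982)·150/1003 = 1.0717953 × 10^7.
C: 6935²·(1 − 709/6935)·324.3/709 = 1.9749509 × 10^7.
Sum = 3.0467462 × 10^7.
SE = √(3.0467462 × 10^7) = 5520.

5520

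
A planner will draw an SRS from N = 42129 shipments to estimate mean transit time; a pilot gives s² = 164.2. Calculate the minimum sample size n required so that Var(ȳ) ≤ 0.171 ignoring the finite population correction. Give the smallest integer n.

Without fpc, n₀ = s²/D = 164.2/0.171 = 960.2339.
Rounding up, n = 961.

961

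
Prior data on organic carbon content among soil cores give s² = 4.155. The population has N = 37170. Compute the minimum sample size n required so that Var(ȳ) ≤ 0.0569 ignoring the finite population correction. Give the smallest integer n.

74

Without fpc, n₀ = s²/D = 4.155/0.0569 = 73.0228.
Rounding up, n = 74.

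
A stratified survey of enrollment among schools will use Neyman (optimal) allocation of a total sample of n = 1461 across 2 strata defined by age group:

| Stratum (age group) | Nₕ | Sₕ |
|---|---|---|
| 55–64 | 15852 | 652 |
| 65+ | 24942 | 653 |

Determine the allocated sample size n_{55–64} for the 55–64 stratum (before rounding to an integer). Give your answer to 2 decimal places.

567.19

Neyman allocation: nₕ = n·NₕSₕ / Σⱼ NⱼSⱼ.
Σ NⱼSⱼ = 15852·652 + 24942·653 = 2.662263 × 10^7.
n_{55–64} = 1461·15852·652 / (2.662263 × 10^7) = 567.19.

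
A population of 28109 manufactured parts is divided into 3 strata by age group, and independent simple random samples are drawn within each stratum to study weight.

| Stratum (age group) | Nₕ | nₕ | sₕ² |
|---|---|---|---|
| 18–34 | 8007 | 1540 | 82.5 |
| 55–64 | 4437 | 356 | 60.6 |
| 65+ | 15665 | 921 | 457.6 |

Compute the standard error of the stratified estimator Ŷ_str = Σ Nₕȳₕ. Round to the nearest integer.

10982

Var(Ŷ_str) = Σₕ Nₕ²(1 − fₕ)sₕ²/nₕ.
18–34: 8007²·(1 − 1540/8007)·82.5/1540 = 2.7739966 × 10^6.
55–64: 4437²·(1 − 356/4437)·60.6/356 = 3.0823266 × 10^6.
65+: 15665²·(1 − 921/15665)·457.6/921 = 1.1475513 × 10^8.
Sum = 1.2061145 × 10^8.
SE = √(1.2061145 × 10^8) = 10982.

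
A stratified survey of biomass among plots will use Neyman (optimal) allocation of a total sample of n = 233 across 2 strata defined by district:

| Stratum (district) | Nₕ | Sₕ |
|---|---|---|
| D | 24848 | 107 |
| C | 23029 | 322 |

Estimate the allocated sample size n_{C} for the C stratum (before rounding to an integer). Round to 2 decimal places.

Neyman allocation: nₕ = n·NₕSₕ / Σⱼ NⱼSⱼ.
Σ NⱼSⱼ = 24848·107 + 23029·322 = 1.0074074 × 10^7.
n_{C} = 233·23029·322 / (1.0074074 × 10^7) = 171.51.

171.51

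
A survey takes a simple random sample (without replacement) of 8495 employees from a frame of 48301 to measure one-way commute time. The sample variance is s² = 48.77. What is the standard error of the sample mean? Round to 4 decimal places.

Under SRS without replacement, Var(ȳ) = (1 − f)·s²/n with f = n/N = 8495/48301 = 0.17587628.
Var(ȳ) = (1 − 0.17587628)·48.77/8495 = 0.82412372·0.0057410241 = 0.0047313142.
SE(ȳ) = √(0.0047313142) = 0.0688.

0.0688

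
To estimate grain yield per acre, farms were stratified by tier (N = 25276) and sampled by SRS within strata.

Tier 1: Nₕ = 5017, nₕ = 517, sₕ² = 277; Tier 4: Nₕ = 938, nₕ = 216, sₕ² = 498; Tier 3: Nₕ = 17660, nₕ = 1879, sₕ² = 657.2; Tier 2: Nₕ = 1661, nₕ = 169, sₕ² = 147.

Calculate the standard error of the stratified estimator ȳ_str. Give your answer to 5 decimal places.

0.42110

Var(ȳ_str) = Σₕ Wₕ²(1 − fₕ)sₕ²/nₕ with Wₕ = Nₕ/N, N = 25276.
Tier 1: Wₕ = 0.19848868; term = 0.19848868²·(1 − 0.10304963)·277/517 = 0.018933423.
Tier 4: Wₕ = 0.03711030; term = 0.03711030²·(1 − 0.23027719)·498/216 = 0.0024439872.
Tier 3: Wₕ = 0.69868650; term = 0.69868650²·(1 − 0.10639864)·657.2/1879 = 0.15257357.
Tier 2: Wₕ = 0.06571451; term = 0.06571451²·(1 − 0.10174594)·147/169 = 0.0033740568.
Sum = 0.17732504.
SE = √(0.17732504) = 0.42110.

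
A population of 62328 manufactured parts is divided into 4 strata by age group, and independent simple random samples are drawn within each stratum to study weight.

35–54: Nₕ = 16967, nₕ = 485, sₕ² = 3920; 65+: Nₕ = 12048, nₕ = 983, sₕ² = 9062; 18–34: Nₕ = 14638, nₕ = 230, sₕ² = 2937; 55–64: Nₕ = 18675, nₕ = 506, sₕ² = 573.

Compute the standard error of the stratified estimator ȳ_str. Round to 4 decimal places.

1.3001

Var(ȳ_str) = Σₕ Wₕ²(1 − fₕ)sₕ²/nₕ with Wₕ = Nₕ/N, N = 62328.
35–54: Wₕ = 0.27222115; term = 0.27222115²·(1 − 0.02858490)·3920/485 = 0.58182572.
65+: Wₕ = 0.19329996; term = 0.19329996²·(1 − 0.08159031)·9062/983 = 0.31635196.
18–34: Wₕ = 0.23485432; term = 0.23485432²·(1 − 0.01571253)·2937/230 = 0.69325845.
55–64: Wₕ = 0.29962457; term = 0.29962457²·(1 − 0.02709505)·573/506 = 0.09890753.
Sum = 1.6903437.
SE = √(1.6903437) = 1.3001.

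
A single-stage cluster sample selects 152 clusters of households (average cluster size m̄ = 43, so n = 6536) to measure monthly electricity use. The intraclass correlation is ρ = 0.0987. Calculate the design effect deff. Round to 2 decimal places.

deff = 1 + (43 − 1)·0.0987 = 1 + 4.1454 = 5.1454.

5.15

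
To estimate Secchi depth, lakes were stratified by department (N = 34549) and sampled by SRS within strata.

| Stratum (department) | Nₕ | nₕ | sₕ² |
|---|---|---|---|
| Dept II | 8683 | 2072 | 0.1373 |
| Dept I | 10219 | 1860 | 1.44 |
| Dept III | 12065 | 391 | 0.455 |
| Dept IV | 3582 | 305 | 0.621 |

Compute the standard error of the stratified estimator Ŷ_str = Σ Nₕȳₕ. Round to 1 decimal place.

507.7

Var(Ŷ_str) = Σₕ Nₕ²(1 − fₕ)sₕ²/nₕ.
Dept II: 8683²·(1 − 2072/8683)·0.1373/2072 = 3803.8006.
Dept I: 10219²·(1 − 1860/10219)·1.44/1860 = 66132.094.
Dept III: 12065²·(1 − 391/12065)·0.455/391 = 163901.02.
Dept IV: 3582²·(1 − 305/3582)·0.621/305 = 23899.773.
Sum = 257736.69.
SE = √(257736.69) = 507.7.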